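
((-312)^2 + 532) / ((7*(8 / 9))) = 220221 / 14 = 15730.07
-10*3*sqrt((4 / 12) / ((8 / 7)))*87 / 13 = -435*sqrt(42) / 26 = -108.43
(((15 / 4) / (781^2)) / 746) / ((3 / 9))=45 / 1820123624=0.00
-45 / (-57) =15 / 19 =0.79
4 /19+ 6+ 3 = 175 /19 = 9.21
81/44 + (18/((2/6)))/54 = 125/44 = 2.84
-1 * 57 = -57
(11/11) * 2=2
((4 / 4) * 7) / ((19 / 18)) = 126 / 19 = 6.63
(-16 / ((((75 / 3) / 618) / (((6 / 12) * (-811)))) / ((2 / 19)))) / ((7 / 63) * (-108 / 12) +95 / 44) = 117614464 / 8075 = 14565.26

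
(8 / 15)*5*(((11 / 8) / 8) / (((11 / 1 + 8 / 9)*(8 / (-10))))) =-165 / 3424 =-0.05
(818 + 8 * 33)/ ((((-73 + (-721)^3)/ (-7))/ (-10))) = -37870/ 187402717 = -0.00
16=16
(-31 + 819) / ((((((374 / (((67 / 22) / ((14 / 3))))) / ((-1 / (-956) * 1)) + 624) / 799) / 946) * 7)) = 14964775419 / 96467854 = 155.13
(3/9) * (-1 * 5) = -5/3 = -1.67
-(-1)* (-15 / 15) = -1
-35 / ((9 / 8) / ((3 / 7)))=-40 / 3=-13.33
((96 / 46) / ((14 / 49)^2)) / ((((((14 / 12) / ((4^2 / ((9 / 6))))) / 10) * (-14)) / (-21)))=80640 / 23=3506.09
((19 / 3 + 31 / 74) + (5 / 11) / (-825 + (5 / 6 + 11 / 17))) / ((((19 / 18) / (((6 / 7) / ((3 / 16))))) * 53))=132954843936 / 240988343057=0.55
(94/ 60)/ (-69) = -47/ 2070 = -0.02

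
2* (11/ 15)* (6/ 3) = 44/ 15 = 2.93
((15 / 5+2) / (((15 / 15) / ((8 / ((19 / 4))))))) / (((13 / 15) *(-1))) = -2400 / 247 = -9.72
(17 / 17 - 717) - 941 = -1657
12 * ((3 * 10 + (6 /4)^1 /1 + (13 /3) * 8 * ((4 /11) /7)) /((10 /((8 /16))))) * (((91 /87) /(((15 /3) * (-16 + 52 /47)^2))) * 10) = 88362209 /468930000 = 0.19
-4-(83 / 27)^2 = -13.45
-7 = -7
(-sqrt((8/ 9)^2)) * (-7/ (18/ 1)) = 28/ 81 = 0.35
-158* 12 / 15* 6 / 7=-3792 / 35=-108.34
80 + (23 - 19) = 84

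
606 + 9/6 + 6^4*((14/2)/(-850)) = 507303/850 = 596.83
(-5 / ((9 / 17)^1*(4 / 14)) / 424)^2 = 354025 / 58247424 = 0.01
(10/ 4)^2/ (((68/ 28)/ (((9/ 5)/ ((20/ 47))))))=2961/ 272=10.89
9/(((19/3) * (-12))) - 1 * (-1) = 67/76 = 0.88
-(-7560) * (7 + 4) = 83160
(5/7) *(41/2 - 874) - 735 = -18825/14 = -1344.64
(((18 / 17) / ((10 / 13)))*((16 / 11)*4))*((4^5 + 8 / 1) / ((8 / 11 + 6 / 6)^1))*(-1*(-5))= 7727616 / 323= 23924.51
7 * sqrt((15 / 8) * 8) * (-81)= -567 * sqrt(15)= -2195.98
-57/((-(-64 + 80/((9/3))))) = -1.53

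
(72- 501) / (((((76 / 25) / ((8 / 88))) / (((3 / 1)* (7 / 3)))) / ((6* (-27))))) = 552825 / 38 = 14548.03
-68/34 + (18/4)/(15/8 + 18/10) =-38/49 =-0.78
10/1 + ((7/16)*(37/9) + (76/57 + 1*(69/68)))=34631/2448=14.15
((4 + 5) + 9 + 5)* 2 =46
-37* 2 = -74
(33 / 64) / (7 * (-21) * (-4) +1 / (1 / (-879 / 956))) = 2629 / 2993328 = 0.00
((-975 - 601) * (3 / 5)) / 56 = -591 / 35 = -16.89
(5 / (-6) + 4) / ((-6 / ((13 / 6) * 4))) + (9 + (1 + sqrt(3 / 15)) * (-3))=77 / 54 - 3 * sqrt(5) / 5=0.08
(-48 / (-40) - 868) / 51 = -4334 / 255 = -17.00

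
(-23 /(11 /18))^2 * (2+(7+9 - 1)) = 2913732 /121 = 24080.43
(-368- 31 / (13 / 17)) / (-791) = 47 / 91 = 0.52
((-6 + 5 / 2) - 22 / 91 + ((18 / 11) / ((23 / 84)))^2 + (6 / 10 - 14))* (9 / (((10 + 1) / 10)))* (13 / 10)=9737231841 / 49286930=197.56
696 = 696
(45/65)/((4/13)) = 9/4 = 2.25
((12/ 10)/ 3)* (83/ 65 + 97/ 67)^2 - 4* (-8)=3316167912/ 94830125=34.97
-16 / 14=-8 / 7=-1.14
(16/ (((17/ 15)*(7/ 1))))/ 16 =0.13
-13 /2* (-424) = 2756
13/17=0.76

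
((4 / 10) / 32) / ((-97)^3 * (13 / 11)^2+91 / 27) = -3267 / 333161271040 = -0.00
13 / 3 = 4.33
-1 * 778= -778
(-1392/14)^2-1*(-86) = 9972.04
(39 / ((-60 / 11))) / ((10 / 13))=-1859 / 200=-9.30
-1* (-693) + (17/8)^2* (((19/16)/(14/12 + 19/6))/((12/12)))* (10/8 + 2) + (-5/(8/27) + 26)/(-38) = 54226331/77824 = 696.78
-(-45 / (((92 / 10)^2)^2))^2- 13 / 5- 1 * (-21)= 1844376370259987 / 100238061159680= 18.40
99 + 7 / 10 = 99.70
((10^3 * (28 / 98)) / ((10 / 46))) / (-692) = -2300 / 1211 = -1.90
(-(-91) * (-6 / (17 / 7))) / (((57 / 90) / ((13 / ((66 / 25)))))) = -6210750 / 3553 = -1748.03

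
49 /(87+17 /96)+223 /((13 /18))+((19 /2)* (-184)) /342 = 297884200 /979173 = 304.22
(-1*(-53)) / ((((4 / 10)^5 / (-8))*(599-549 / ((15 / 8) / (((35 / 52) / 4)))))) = -2153125 / 28586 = -75.32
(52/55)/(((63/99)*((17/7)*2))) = 26/85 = 0.31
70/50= 7/5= 1.40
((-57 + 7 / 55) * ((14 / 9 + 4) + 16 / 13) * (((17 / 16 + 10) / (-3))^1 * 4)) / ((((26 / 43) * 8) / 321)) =42137766193 / 111540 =377781.66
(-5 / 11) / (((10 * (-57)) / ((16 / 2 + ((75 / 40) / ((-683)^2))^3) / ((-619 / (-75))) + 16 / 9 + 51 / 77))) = 76014889651060986911748937 / 27958611745722057193289954304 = 0.00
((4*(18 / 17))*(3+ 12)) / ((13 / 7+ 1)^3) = 2.72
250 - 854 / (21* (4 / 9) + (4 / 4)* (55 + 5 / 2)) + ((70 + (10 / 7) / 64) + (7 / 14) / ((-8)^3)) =883130281 / 2874368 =307.24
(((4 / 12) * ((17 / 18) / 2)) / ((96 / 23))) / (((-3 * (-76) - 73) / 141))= 18377 / 535680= 0.03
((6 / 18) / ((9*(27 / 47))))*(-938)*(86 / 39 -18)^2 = -16728697216 / 1108809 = -15087.09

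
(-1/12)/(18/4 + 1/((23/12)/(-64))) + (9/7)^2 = 647021/390726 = 1.66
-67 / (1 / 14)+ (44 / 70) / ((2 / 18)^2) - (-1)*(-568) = -50928 / 35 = -1455.09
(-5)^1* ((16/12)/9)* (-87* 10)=5800/9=644.44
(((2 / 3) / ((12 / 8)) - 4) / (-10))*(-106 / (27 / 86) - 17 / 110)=-8025752 / 66825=-120.10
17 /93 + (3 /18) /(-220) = 2483 /13640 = 0.18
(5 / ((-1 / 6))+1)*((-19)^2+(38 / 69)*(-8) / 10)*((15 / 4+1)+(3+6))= -39681367 / 276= -143773.07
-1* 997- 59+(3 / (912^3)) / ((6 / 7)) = -1602058715129 / 1517101056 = -1056.00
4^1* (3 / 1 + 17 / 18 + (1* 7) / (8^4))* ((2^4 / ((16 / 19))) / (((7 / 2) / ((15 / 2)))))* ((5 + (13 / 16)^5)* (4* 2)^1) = 25862146415295 / 939524096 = 27526.86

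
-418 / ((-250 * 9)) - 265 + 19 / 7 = -2064037 / 7875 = -262.10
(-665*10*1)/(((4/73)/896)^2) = -1778129561600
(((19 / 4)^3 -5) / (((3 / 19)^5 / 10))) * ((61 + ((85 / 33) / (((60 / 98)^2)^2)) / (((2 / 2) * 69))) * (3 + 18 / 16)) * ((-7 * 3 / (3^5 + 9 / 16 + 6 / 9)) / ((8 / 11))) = -1482899619694590768671 / 4767086131200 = -311070448.25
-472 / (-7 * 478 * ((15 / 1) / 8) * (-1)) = -1888 / 25095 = -0.08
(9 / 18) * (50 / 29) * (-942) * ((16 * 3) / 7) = -1130400 / 203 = -5568.47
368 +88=456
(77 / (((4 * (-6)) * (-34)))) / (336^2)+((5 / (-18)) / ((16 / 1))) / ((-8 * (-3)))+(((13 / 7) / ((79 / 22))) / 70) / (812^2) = -1083466090393 / 1499539413012480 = -0.00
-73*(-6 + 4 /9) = 3650 /9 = 405.56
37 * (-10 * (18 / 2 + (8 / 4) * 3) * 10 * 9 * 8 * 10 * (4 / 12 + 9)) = -372960000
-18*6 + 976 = 868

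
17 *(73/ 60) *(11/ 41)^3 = 1651771/ 4135260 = 0.40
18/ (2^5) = 9/ 16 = 0.56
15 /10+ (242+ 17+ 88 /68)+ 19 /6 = 13513 /51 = 264.96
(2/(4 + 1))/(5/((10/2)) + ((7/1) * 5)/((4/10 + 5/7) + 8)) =0.08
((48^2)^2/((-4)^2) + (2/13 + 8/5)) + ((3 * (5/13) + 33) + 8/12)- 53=64693117/195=331759.57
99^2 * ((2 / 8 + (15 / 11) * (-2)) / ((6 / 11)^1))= -356103 / 8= -44512.88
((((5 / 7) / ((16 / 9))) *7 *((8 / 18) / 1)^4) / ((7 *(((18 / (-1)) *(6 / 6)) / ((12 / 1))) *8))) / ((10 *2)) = -1 / 15309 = -0.00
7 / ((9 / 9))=7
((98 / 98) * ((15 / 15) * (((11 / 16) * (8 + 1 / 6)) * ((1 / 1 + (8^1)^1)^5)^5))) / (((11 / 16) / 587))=6882966606660252003599557329 / 2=3441483303330126001799779000.00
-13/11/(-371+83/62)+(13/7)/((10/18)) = 2271151/678755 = 3.35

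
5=5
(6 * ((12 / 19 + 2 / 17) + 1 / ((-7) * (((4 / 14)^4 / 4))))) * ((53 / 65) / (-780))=5820513 / 10917400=0.53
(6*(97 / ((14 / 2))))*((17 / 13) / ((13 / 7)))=9894 / 169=58.54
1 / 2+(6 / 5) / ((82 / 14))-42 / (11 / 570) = -9812221 / 4510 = -2175.66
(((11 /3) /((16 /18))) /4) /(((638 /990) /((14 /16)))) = 10395 /7424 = 1.40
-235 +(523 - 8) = 280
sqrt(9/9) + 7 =8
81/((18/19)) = 171/2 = 85.50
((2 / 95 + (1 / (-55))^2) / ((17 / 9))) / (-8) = -11061 / 7816600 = -0.00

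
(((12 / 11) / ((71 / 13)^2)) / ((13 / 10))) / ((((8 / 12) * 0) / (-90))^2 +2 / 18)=14040 / 55451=0.25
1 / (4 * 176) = 1 / 704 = 0.00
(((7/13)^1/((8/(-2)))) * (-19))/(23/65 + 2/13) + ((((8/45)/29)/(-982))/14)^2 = 4459441572755051/885182387373900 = 5.04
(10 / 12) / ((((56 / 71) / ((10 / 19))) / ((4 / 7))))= 1775 / 5586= 0.32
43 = 43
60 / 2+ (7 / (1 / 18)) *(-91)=-11436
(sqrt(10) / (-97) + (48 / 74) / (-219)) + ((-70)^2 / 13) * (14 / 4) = 46322046 / 35113 - sqrt(10) / 97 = 1319.20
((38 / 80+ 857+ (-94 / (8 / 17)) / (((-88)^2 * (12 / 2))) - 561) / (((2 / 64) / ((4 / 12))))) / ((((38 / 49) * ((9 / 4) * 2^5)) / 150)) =67498551785 / 7945344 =8495.36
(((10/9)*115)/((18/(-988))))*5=-2840500/81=-35067.90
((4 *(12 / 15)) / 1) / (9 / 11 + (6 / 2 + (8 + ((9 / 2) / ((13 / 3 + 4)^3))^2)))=34375000000 / 126953774539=0.27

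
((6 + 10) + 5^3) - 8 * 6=93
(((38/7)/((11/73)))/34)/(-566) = -1387/740894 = -0.00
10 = 10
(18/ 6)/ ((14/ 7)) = 3/ 2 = 1.50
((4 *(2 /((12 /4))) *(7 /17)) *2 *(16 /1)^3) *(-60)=-9175040 /17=-539708.24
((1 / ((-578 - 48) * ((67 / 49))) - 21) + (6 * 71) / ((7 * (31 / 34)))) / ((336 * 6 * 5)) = 416347601 / 91742253120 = 0.00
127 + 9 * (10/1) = 217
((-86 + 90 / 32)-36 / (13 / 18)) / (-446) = 27671 / 92768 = 0.30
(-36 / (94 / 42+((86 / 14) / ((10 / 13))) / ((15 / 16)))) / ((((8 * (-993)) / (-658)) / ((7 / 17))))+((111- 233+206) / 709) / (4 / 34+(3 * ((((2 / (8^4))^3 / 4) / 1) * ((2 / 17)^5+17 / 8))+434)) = -0.11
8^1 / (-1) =-8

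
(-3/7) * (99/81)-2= -53/21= -2.52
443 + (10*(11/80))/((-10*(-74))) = 2622571/5920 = 443.00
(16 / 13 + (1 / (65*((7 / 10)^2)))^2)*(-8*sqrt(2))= -3998464*sqrt(2) / 405769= -13.94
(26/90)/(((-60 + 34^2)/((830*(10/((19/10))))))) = 26975/23427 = 1.15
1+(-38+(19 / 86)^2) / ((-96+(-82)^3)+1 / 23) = 8528626047 / 8528039156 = 1.00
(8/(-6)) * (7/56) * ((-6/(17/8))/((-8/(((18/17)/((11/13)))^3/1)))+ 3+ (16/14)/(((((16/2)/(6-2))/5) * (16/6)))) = -2470923881/3112660628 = -0.79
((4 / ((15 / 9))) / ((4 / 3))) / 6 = 3 / 10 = 0.30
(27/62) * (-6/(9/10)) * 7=-630/31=-20.32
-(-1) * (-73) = -73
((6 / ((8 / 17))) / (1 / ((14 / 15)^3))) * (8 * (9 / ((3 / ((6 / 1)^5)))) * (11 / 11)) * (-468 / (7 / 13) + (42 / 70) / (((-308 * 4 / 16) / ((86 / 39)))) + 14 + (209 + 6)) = -110685982450176 / 89375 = -1238444558.88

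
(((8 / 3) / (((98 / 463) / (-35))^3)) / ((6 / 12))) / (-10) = 2481321175 / 1029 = 2411390.84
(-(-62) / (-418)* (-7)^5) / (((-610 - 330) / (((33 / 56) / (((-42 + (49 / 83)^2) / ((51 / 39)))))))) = 3735787587 / 76138323040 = 0.05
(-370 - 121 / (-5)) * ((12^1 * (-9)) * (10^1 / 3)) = 124488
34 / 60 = 17 / 30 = 0.57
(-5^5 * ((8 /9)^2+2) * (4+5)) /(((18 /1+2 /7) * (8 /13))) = -32134375 /4608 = -6973.61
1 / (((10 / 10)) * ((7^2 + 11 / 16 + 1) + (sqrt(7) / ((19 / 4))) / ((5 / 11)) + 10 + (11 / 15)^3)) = 9185631282000 / 560849724197143 - 487555200000 * sqrt(7) / 3925948069380001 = 0.02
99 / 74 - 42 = -40.66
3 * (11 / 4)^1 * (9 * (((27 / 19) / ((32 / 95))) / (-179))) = -40095 / 22912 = -1.75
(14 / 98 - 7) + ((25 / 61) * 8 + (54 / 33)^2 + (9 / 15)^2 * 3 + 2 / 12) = 2680729 / 7750050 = 0.35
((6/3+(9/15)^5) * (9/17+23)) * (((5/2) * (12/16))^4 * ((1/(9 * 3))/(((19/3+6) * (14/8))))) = 292185/281792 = 1.04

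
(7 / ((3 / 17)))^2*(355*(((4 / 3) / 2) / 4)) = 5027155 / 54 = 93095.46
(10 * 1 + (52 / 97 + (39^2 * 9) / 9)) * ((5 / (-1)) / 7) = -742795 / 679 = -1093.95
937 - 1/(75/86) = 70189/75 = 935.85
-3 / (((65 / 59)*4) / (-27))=4779 / 260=18.38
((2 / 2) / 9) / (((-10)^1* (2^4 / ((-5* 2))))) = 1 / 144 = 0.01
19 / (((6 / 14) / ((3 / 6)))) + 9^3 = 4507 / 6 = 751.17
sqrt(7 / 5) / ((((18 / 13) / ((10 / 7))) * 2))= 13 * sqrt(35) / 126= 0.61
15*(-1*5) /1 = -75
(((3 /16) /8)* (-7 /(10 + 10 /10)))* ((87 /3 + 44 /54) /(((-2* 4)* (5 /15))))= 0.17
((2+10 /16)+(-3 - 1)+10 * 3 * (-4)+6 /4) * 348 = -83433 /2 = -41716.50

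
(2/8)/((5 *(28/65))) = 13/112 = 0.12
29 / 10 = 2.90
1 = 1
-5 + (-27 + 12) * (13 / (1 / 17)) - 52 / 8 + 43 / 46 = -76488 / 23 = -3325.57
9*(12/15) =36/5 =7.20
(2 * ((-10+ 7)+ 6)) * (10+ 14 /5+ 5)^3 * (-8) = -33838512 /125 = -270708.10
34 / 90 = 17 / 45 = 0.38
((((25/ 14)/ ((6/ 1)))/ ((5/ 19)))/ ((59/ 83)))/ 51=7885/ 252756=0.03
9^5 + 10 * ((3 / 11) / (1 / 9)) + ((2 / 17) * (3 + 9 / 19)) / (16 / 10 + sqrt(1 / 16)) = 7765896399 / 131461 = 59073.77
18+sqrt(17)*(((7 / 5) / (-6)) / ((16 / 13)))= 18 - 91*sqrt(17) / 480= 17.22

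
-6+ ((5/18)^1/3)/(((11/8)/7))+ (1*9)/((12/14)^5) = 44111/3168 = 13.92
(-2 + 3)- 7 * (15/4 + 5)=-241/4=-60.25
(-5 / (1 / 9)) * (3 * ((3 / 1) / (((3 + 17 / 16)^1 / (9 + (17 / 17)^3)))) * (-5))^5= 278628139008000000 / 371293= 750426587649.11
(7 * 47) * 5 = 1645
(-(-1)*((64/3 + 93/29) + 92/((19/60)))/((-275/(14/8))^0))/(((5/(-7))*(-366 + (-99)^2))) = -729127/15596055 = -0.05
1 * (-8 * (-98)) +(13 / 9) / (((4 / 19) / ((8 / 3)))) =21662 / 27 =802.30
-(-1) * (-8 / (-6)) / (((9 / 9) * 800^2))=1 / 480000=0.00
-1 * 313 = -313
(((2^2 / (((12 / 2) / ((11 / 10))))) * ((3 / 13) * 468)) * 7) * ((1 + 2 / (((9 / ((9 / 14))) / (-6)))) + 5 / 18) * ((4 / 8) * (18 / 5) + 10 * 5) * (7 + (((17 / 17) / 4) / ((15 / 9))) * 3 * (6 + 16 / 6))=16458673 / 125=131669.38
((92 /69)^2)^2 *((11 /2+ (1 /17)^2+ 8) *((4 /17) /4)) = 2.51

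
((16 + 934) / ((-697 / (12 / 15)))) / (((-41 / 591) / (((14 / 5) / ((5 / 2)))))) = 2515296 / 142885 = 17.60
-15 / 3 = -5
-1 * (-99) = 99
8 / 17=0.47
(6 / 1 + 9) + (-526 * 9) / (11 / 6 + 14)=-283.99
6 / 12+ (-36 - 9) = -89 / 2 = -44.50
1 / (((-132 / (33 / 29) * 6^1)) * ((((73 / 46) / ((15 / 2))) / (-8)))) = 115 / 2117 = 0.05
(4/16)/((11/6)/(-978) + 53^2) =1467/16483201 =0.00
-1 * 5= -5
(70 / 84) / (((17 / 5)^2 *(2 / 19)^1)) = 2375 / 3468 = 0.68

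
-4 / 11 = -0.36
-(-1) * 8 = 8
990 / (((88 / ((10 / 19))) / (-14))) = -1575 / 19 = -82.89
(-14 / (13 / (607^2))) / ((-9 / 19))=98007434 / 117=837670.38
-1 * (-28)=28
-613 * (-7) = 4291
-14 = -14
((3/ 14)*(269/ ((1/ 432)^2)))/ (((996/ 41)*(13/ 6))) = 204383.30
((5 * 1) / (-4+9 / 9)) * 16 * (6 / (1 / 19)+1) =-9200 / 3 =-3066.67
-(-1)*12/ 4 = 3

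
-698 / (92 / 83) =-28967 / 46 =-629.72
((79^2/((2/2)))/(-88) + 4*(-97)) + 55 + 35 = -32465/88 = -368.92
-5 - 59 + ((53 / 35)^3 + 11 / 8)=-20289359 / 343000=-59.15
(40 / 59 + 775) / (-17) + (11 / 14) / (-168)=-107650313 / 2359056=-45.63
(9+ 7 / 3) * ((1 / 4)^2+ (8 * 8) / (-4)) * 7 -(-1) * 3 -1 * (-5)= -10051 / 8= -1256.38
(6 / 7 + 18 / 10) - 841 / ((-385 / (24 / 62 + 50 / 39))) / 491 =17399125 / 6529809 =2.66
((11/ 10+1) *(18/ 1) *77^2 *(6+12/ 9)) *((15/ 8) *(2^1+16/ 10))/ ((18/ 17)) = 209548647/ 20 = 10477432.35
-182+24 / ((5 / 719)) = 16346 / 5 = 3269.20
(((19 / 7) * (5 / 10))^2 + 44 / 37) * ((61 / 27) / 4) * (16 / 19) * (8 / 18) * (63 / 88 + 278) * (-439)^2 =34416792.49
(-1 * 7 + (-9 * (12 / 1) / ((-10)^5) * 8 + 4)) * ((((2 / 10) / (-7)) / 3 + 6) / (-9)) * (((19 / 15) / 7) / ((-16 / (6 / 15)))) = -9309829 / 1033593750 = -0.01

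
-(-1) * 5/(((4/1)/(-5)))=-25/4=-6.25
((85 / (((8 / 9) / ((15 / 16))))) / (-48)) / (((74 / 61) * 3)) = -77775 / 151552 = -0.51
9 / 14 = 0.64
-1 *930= -930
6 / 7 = 0.86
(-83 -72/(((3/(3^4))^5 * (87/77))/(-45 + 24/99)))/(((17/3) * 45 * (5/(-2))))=-2373653586754/36975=-64196175.44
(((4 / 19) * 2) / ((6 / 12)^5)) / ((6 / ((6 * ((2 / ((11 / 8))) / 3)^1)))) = 4096 / 627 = 6.53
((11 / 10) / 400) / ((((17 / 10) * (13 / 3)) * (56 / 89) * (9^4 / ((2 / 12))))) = 979 / 64959148800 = 0.00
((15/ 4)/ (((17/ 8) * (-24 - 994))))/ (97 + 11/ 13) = -65/ 3668872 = -0.00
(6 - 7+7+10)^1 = 16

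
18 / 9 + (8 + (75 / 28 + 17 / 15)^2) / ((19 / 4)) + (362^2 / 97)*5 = 28924047763 / 4277700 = 6761.59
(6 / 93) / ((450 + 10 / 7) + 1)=14 / 98177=0.00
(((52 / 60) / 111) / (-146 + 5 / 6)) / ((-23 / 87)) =58 / 285085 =0.00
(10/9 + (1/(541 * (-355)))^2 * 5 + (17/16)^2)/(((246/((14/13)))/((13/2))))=266509767920963/4181179513720320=0.06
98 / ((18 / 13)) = 637 / 9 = 70.78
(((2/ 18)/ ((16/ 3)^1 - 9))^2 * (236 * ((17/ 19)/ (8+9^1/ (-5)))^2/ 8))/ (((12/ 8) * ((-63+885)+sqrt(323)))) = 116799350/ 255149338780809 - 426275 * sqrt(323)/ 765448016342427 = 0.00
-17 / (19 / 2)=-34 / 19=-1.79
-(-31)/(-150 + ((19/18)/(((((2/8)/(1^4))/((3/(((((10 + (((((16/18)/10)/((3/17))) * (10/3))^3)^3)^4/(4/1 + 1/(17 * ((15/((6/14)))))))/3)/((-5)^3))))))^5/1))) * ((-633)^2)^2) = -9540337125195423668903592394243235343882553267391240269639409685825721773495397838901757412091343061545219155771098884772011102393518345606268542541768630713942840353471651567469008926109739826320160035492000290098829706674924558127971251950236028538401040272053531194593106887194789713250566333990896419218720744370077837741330781939411938417459533438817060704786701390703875341627413323302912/46162921574029905224777644415609099699339239804596674346756014639820765965736633006353152343563072634698279086290729388303523245170181076595940087913038827423031842183644713585908545478178448973155860838109063070320980638716806405404621677547538892378850626800722136701226440526409247447514472289080604489849606927782087056726525751650014146368363047866664549235944681998236614582532959505712175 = -0.2067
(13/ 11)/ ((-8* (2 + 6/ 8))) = -13/ 242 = -0.05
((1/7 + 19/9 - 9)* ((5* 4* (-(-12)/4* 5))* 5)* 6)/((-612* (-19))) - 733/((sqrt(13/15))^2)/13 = -14217265/202293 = -70.28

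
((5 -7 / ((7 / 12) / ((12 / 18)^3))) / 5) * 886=255.96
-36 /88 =-9 /22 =-0.41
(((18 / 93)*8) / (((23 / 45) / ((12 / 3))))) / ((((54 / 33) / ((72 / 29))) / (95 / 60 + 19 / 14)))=54.06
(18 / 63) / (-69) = -0.00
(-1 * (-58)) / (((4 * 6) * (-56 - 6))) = -29 / 744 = -0.04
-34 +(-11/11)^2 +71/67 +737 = 47239/67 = 705.06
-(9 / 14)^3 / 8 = -729 / 21952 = -0.03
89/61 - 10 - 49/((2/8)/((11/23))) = -143499/1403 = -102.28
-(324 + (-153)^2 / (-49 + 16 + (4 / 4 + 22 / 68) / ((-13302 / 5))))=639046584 / 1658341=385.35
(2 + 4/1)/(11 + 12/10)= 0.49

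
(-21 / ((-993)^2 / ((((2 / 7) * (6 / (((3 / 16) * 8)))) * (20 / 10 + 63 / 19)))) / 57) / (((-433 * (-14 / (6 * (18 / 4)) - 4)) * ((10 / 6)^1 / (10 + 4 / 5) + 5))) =-196344 / 872303060684455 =-0.00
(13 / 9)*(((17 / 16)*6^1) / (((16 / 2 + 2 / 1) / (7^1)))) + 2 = 2027 / 240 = 8.45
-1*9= -9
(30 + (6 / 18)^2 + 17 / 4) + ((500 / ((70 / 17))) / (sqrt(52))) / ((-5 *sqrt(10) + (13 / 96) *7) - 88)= -340965600 *sqrt(13) / 6145725859 + 19584000 *sqrt(130) / 6145725859 + 1237 / 36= 34.20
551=551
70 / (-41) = -70 / 41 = -1.71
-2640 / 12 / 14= -110 / 7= -15.71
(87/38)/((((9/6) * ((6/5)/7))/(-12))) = -2030/19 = -106.84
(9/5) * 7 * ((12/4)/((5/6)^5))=1469664/15625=94.06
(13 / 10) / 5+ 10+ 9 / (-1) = 63 / 50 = 1.26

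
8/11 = 0.73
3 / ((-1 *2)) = -3 / 2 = -1.50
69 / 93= 23 / 31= 0.74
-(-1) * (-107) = -107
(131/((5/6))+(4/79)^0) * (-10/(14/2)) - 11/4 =-228.75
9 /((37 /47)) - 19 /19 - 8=90 /37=2.43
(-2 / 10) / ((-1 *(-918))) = -1 / 4590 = -0.00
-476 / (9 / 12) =-634.67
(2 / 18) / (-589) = -1 / 5301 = -0.00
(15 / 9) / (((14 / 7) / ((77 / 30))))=77 / 36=2.14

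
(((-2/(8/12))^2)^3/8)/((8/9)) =6561/64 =102.52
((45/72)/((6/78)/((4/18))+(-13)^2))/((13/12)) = 15/4403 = 0.00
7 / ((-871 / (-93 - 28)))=847 / 871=0.97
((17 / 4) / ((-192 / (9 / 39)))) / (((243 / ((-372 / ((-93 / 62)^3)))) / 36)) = -527 / 6318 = -0.08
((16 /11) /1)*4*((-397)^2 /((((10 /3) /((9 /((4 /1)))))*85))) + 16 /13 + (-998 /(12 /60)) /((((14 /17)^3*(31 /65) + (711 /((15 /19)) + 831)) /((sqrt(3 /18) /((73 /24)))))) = 442640872 /60775 - 3187063100*sqrt(6) /20186794609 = 7282.89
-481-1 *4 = -485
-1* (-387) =387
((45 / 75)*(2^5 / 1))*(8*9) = 6912 / 5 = 1382.40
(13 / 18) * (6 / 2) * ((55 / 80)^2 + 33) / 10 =111397 / 15360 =7.25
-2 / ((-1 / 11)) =22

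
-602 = -602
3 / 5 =0.60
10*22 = 220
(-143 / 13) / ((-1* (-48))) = -0.23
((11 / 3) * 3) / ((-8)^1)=-11 / 8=-1.38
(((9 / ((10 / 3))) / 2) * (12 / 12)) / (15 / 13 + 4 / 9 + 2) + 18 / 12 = 15789 / 8420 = 1.88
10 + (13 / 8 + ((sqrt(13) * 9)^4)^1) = 8870565 / 8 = 1108820.62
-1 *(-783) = 783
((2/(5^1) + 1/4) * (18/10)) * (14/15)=273/250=1.09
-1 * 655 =-655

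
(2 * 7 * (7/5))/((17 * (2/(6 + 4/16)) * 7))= 0.51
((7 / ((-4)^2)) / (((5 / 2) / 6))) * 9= 189 / 20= 9.45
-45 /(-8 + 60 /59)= 2655 /412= 6.44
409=409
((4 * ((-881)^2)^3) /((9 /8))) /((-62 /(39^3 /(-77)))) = 49309062418641889649136 /2387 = 20657336580914071909.99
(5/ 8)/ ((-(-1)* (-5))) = -1/ 8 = -0.12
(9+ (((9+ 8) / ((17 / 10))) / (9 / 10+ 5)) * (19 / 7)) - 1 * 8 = 2313 / 413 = 5.60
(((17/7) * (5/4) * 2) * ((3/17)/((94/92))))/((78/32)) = 1840/4277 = 0.43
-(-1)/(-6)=-1/6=-0.17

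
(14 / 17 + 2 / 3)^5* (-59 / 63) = -149595997184 / 21736590813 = -6.88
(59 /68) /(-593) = -59 /40324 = -0.00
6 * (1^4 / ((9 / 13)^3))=4394 / 243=18.08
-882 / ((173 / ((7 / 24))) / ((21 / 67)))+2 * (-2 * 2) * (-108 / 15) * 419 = 24133.93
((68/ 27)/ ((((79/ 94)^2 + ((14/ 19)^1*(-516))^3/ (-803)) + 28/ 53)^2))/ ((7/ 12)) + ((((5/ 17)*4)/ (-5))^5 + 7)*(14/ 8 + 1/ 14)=8363862962538137490970830460662034786382213/ 656056844458497758745094644776717450255772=12.75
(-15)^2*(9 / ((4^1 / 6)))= 6075 / 2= 3037.50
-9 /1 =-9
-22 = -22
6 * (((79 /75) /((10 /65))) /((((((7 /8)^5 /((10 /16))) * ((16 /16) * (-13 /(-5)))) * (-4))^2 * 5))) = 414187520 /3672178237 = 0.11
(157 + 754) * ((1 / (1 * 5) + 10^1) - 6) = 3826.20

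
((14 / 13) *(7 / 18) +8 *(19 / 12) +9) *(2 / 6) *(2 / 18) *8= 20672 / 3159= 6.54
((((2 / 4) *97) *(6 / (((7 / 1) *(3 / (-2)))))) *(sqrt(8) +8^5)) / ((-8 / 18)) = 873 *sqrt(2) / 7 +14303232 / 7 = 2043495.23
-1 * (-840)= 840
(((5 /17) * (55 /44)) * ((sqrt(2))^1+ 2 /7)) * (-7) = -175 * sqrt(2) /68 - 25 /34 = -4.37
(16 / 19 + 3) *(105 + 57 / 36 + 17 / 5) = 481727 / 1140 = 422.57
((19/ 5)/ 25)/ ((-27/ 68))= -1292/ 3375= -0.38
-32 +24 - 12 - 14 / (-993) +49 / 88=-1697791 / 87384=-19.43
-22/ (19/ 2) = -44/ 19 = -2.32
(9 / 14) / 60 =3 / 280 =0.01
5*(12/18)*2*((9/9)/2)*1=10/3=3.33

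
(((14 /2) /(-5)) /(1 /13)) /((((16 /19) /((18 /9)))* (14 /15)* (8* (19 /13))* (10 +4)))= -507 /1792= -0.28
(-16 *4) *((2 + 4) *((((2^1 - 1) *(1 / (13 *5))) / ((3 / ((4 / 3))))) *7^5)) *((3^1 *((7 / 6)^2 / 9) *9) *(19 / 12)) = -500714144 / 1755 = -285307.20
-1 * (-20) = 20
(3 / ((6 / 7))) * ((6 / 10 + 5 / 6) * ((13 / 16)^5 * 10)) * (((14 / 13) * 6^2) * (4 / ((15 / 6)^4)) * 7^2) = 8846169969 / 2560000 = 3455.54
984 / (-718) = -492 / 359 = -1.37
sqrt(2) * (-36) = -36 * sqrt(2) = -50.91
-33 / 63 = -11 / 21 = -0.52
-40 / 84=-10 / 21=-0.48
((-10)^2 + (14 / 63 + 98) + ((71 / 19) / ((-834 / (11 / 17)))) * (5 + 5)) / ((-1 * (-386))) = 80084533 / 155972178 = 0.51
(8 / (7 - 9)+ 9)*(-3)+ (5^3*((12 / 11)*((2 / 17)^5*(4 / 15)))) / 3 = -702816415 / 46855281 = -15.00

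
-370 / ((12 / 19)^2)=-66785 / 72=-927.57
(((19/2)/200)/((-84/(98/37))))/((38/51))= -119/59200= -0.00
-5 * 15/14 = -75/14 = -5.36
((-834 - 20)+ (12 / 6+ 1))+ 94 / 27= -22883 / 27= -847.52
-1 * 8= -8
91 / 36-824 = -29573 / 36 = -821.47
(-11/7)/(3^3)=-11/189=-0.06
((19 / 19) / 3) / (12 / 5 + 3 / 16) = 80 / 621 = 0.13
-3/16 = -0.19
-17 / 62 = -0.27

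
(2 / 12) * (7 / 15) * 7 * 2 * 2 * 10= 196 / 9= 21.78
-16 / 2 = -8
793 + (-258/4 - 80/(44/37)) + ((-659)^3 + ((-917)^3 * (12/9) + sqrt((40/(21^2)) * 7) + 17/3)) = -28914984181/22 + 2 * sqrt(70)/21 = -1314317461.98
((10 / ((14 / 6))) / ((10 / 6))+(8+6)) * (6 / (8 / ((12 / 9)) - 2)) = 174 / 7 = 24.86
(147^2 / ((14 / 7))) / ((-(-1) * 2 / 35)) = 756315 / 4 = 189078.75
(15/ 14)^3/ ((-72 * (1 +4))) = -75/ 21952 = -0.00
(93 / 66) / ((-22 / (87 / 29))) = -93 / 484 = -0.19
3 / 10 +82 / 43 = 949 / 430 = 2.21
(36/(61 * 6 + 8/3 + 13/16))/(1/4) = 6912/17735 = 0.39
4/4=1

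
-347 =-347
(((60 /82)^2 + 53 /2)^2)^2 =68253001021229427601 /127758803665936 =534233.25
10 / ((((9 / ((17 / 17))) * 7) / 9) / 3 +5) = 15 / 11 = 1.36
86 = 86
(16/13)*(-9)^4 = 104976/13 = 8075.08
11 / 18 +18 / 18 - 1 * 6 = -79 / 18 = -4.39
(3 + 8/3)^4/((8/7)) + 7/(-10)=2920967/3240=901.53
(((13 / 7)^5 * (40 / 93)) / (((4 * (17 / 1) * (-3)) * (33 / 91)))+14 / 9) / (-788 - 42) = -268156492 / 155957879385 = -0.00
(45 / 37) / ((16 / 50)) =1125 / 296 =3.80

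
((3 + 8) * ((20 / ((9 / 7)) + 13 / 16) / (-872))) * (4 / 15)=-25927 / 470880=-0.06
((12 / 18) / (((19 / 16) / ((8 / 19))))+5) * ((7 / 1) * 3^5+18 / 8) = 8918.86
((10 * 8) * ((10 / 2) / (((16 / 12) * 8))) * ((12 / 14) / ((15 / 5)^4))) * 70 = 27.78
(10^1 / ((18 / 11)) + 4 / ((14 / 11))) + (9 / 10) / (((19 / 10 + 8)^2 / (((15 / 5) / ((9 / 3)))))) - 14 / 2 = 17252 / 7623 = 2.26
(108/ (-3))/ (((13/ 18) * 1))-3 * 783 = -31185/ 13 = -2398.85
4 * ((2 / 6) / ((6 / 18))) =4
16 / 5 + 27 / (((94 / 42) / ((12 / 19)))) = 48308 / 4465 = 10.82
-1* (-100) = 100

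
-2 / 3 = -0.67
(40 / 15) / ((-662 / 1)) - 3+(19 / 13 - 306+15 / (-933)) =-1234755071 / 4014699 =-307.56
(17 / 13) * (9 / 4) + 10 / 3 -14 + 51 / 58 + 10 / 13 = -27487 / 4524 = -6.08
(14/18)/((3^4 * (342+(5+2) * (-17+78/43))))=301/7388415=0.00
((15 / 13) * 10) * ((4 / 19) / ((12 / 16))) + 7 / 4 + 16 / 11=70027 / 10868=6.44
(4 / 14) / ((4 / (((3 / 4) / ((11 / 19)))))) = 57 / 616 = 0.09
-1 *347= -347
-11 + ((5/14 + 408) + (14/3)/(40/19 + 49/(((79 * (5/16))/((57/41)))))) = 6260401747/15717156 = 398.32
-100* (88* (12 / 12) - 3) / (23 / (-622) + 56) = -5287000 / 34809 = -151.89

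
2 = 2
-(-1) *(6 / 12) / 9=1 / 18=0.06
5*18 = 90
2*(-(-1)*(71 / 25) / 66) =0.09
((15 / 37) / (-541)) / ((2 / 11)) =-165 / 40034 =-0.00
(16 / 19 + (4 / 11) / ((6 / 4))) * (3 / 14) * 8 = 1.86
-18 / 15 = -6 / 5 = -1.20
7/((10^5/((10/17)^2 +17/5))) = 37891/144500000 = 0.00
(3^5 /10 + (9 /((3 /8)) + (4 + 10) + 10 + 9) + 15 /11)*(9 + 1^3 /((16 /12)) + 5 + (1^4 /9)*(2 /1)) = 148519 /120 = 1237.66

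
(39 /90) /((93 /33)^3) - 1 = -876427 /893730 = -0.98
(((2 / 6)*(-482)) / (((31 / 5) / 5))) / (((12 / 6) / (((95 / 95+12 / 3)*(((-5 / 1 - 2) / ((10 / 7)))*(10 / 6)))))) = 1476125 / 558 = 2645.39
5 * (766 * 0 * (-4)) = 0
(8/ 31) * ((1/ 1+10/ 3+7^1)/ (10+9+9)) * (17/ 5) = 1156/ 3255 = 0.36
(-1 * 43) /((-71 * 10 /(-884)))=-19006 /355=-53.54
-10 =-10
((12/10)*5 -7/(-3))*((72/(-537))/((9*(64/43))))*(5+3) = -1075/1611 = -0.67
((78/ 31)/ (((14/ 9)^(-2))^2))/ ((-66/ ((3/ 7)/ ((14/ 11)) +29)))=-14651000/ 2237301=-6.55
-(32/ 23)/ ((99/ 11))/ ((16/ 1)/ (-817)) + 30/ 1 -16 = 4532/ 207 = 21.89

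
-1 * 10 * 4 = -40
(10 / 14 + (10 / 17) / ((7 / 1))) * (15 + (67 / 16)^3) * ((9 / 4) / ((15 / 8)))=20645571 / 243712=84.71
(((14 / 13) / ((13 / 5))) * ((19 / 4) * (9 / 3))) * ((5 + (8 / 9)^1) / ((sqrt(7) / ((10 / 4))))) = 25175 * sqrt(7) / 2028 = 32.84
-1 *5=-5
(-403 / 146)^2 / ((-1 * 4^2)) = -162409 / 341056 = -0.48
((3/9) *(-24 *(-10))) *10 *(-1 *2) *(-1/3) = 1600/3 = 533.33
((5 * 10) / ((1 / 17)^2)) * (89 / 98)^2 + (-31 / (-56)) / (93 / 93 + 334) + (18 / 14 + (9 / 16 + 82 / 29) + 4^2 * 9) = 12066.47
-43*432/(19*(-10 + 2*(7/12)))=111456/1007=110.68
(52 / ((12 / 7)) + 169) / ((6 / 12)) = 1196 / 3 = 398.67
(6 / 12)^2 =1 / 4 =0.25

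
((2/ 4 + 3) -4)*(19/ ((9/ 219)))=-1387/ 6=-231.17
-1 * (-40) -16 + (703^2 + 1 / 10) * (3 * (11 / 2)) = 163089483 / 20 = 8154474.15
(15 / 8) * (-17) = -255 / 8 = -31.88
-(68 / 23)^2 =-4624 / 529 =-8.74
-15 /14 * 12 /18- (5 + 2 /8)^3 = -65147 /448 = -145.42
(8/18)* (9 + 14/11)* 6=904/33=27.39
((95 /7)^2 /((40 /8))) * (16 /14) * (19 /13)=274360 /4459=61.53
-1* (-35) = 35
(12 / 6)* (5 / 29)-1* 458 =-13272 / 29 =-457.66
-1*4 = -4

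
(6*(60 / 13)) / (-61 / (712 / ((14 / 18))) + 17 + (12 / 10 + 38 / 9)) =11534400 / 9311549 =1.24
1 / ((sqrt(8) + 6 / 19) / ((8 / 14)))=-114 / 4991 + 722 * sqrt(2) / 4991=0.18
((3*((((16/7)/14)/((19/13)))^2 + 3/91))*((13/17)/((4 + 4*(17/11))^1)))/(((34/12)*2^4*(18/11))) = 61961317/448885120768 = 0.00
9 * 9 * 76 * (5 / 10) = 3078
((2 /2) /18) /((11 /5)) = 5 /198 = 0.03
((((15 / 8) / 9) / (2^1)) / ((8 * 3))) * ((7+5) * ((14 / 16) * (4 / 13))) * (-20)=-175 / 624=-0.28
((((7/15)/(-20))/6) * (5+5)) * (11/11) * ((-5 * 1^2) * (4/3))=7/27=0.26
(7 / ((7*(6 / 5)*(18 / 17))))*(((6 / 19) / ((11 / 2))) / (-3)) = -0.02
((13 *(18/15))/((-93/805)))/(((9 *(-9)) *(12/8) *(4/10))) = 20930/7533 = 2.78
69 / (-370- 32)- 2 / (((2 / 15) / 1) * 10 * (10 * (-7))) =-1409 / 9380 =-0.15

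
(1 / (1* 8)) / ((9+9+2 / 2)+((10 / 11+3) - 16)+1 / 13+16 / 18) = 1287 / 81080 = 0.02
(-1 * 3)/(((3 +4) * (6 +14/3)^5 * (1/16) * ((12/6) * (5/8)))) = -729/18350080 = -0.00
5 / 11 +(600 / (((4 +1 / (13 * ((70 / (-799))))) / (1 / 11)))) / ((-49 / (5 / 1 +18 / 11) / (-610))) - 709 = 589449314 / 802109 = 734.87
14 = 14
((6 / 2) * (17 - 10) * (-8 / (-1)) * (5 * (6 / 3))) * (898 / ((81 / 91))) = 1694891.85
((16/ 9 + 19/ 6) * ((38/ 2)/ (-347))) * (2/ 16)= -1691/ 49968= -0.03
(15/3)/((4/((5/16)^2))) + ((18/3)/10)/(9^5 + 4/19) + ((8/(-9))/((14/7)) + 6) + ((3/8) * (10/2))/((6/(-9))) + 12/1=768509171287/51698764800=14.87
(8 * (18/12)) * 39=468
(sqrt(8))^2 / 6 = 4 / 3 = 1.33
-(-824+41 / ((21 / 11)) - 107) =19100 / 21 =909.52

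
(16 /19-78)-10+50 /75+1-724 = -46141 /57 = -809.49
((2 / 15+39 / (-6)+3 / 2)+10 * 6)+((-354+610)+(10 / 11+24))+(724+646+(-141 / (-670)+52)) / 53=425229667 / 1171830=362.88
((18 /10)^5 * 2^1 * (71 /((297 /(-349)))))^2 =11746949690155716 /1181640625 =9941220.23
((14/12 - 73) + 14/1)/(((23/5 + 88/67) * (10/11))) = -255739/23772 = -10.76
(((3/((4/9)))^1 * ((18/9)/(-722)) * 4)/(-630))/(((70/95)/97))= 291/18620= 0.02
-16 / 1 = -16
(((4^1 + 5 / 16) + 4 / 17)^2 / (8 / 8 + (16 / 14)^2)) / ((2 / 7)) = 524847967 / 16720384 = 31.39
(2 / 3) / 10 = 1 / 15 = 0.07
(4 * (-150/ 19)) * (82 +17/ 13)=-34200/ 13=-2630.77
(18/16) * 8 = 9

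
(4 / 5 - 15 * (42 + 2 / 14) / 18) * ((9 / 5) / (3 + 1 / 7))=-21621 / 1100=-19.66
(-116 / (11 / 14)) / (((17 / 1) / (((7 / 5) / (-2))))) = 5684 / 935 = 6.08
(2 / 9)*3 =2 / 3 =0.67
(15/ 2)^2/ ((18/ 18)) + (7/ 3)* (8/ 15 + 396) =176669/ 180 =981.49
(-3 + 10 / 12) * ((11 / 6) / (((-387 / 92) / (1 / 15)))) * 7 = 23023 / 52245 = 0.44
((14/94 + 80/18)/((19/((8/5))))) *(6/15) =31088/200925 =0.15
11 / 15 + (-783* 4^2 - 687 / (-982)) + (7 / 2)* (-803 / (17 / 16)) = -3799156301 / 250410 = -15171.74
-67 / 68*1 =-67 / 68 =-0.99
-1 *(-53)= 53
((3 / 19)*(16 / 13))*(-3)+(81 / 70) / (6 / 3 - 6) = -60327 / 69160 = -0.87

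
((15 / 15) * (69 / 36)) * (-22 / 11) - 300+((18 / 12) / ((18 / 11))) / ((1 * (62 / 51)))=-225491 / 744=-303.08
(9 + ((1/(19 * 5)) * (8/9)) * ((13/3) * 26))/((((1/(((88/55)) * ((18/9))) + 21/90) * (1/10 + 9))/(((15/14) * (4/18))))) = 20631200/42808311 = 0.48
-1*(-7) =7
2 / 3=0.67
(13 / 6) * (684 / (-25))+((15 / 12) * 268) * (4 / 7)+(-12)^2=276.15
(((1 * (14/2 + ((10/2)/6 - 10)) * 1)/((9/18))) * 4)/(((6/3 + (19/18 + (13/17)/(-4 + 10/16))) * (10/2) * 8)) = -1989/12985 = -0.15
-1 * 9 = -9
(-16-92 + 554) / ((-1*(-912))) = 223 / 456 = 0.49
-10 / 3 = -3.33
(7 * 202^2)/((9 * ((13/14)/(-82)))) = -327900944/117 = -2802572.17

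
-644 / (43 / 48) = -30912 / 43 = -718.88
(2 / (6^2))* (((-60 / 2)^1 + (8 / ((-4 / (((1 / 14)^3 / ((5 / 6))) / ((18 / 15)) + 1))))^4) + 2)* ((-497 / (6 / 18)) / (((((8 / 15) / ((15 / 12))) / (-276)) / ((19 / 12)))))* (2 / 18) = -32917897780072471525 / 291568692215808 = -112899.29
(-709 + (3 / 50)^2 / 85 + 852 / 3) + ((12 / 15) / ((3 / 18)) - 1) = -421.20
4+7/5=27/5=5.40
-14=-14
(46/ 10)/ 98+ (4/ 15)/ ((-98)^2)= 3383/ 72030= 0.05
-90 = -90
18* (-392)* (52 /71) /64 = -5733 /71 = -80.75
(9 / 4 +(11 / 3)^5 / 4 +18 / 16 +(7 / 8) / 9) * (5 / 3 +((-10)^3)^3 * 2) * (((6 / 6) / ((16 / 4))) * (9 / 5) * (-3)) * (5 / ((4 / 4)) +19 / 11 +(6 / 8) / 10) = 26843291868539681 / 8640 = 3106862484784.69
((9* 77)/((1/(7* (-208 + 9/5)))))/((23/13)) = -65017953/115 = -565373.50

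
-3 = -3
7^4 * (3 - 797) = -1906394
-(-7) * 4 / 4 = 7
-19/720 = -0.03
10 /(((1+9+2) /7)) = 35 /6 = 5.83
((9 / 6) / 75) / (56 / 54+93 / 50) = 27 / 3911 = 0.01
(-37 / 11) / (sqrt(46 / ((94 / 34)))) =-37 * sqrt(36754) / 8602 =-0.82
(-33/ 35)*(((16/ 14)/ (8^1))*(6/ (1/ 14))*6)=-2376/ 35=-67.89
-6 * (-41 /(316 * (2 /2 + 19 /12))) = 0.30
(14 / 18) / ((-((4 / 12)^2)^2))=-63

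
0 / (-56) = 0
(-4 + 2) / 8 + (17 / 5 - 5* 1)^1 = -37 / 20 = -1.85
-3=-3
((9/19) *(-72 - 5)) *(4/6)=-462/19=-24.32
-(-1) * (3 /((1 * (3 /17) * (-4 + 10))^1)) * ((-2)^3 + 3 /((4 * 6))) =-357 /16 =-22.31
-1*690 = -690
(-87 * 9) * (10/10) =-783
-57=-57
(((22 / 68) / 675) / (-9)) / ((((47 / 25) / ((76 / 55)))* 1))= -38 / 970785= -0.00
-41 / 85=-0.48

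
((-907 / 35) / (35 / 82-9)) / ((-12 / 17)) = -632179 / 147630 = -4.28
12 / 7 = 1.71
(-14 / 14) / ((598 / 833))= -833 / 598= -1.39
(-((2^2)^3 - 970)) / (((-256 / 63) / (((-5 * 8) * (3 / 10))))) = 85617 / 32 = 2675.53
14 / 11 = 1.27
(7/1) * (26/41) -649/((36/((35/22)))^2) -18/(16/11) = -21517459/2337984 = -9.20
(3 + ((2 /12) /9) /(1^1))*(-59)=-9617 /54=-178.09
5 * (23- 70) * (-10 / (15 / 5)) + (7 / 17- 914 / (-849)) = 3775777 / 4811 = 784.82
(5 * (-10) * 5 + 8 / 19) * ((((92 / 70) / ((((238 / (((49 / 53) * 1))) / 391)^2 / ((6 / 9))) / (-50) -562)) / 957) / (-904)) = -1009678495 / 1496621925047766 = -0.00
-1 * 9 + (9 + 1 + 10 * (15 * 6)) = 901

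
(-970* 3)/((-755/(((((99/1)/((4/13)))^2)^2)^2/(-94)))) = -4709411374085454709.93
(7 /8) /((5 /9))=63 /40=1.58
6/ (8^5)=0.00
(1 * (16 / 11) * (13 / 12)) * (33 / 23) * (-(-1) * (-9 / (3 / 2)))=-312 / 23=-13.57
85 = 85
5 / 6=0.83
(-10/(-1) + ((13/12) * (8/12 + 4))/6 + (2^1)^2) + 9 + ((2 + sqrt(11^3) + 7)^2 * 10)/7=1980 * sqrt(11)/7 + 1542985/756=2979.12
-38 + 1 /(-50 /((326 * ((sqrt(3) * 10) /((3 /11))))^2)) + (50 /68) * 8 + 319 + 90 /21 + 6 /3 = -3060431587 /357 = -8572637.50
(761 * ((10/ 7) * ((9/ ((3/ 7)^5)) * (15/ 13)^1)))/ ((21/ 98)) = 1279012700/ 351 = 3643910.83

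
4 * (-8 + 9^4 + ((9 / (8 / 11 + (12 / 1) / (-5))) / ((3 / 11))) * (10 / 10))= 601061 / 23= 26133.09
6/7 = 0.86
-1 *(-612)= 612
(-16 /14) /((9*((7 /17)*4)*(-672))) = 17 /148176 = 0.00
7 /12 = 0.58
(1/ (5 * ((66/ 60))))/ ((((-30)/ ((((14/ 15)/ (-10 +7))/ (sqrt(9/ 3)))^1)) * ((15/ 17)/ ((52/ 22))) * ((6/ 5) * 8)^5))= 38675 * sqrt(3)/ 1873000267776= 0.00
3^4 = 81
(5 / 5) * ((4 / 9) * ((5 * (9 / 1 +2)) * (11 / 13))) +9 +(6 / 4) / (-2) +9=17753 / 468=37.93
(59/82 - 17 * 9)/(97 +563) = -12487/54120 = -0.23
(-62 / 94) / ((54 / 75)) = -775 / 846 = -0.92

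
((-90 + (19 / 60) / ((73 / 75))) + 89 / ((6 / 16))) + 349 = 435073 / 876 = 496.66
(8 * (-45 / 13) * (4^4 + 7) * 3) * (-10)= 2840400 / 13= 218492.31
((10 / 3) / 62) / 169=5 / 15717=0.00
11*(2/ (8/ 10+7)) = 110/ 39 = 2.82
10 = 10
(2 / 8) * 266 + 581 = 1295 / 2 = 647.50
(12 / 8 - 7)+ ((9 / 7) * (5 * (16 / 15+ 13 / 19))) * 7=73.29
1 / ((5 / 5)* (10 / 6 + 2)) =3 / 11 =0.27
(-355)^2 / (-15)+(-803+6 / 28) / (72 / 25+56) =-520267565 / 61824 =-8415.30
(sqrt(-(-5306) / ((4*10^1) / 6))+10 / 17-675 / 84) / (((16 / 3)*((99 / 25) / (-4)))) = -3.93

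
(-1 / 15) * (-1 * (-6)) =-2 / 5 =-0.40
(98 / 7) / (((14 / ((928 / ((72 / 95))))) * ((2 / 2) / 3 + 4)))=11020 / 39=282.56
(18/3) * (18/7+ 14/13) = 1992/91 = 21.89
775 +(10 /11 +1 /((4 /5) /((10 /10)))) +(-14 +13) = 34151 /44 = 776.16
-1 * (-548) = 548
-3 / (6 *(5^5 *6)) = -1 / 37500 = -0.00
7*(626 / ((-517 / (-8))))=67.81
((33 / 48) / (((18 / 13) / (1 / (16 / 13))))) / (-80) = -1859 / 368640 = -0.01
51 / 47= 1.09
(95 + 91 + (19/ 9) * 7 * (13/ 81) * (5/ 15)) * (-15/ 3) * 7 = -14297885/ 2187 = -6537.67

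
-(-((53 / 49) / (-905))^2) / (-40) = -0.00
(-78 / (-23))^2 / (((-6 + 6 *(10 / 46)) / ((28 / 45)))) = -4732 / 3105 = -1.52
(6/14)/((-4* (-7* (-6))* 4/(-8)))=1/196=0.01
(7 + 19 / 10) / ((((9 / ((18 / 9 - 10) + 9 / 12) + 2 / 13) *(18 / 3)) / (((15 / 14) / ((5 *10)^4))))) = -33553 / 143500000000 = -0.00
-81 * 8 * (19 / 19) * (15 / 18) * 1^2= -540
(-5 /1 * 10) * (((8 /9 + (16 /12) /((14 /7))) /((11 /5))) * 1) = -3500 /99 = -35.35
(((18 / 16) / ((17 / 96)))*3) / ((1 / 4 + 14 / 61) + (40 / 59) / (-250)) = 116607600 / 2917183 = 39.97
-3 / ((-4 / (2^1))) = 3 / 2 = 1.50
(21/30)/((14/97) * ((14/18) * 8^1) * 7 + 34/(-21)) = 42777/285220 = 0.15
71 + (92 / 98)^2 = 172587 / 2401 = 71.88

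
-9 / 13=-0.69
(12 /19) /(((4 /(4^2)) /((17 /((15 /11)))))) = 2992 /95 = 31.49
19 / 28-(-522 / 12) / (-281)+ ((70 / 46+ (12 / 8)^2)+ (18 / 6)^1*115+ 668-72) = 42766114 / 45241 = 945.30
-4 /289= -0.01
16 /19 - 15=-269 /19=-14.16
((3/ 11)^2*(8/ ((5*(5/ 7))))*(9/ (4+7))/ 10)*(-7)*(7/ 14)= -7938/ 166375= -0.05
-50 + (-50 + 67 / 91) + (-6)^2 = -5757 / 91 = -63.26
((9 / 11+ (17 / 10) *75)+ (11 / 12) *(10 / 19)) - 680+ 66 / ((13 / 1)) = -4451444 / 8151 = -546.12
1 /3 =0.33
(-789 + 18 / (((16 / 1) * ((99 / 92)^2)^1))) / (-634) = 858163 / 690426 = 1.24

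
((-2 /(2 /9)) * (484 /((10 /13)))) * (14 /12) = -33033 /5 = -6606.60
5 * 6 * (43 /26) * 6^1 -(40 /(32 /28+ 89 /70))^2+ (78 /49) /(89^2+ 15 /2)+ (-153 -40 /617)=-1778250447570231 /13692277094041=-129.87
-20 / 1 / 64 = -5 / 16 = -0.31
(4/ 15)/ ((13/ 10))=8/ 39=0.21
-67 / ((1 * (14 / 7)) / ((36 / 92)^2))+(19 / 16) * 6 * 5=129057 / 4232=30.50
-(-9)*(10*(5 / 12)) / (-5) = -15 / 2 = -7.50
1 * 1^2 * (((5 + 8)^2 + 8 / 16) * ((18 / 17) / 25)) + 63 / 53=188478 / 22525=8.37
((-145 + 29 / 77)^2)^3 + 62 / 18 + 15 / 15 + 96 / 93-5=532083187931412797183149981 / 58149844044831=9150208339702.51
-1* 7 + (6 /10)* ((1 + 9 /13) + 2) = -4.78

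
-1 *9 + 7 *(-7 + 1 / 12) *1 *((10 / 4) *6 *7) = -20371 / 4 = -5092.75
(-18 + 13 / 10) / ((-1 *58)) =167 / 580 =0.29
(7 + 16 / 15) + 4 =181 / 15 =12.07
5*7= 35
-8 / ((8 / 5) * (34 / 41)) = -205 / 34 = -6.03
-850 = -850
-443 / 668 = -0.66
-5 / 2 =-2.50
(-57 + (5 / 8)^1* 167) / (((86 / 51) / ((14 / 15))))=45101 / 1720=26.22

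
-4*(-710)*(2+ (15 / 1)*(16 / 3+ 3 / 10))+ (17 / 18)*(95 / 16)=70751695 / 288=245665.61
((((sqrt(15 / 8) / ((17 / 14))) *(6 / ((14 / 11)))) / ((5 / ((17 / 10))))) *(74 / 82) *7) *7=59829 *sqrt(30) / 4100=79.93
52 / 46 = 26 / 23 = 1.13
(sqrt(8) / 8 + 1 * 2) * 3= 3 * sqrt(2) / 4 + 6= 7.06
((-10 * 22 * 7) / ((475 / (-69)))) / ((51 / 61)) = 432124 / 1615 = 267.57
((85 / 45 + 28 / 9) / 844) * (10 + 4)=35 / 422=0.08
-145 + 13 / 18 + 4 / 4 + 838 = 12505 / 18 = 694.72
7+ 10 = 17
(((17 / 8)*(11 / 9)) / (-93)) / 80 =-0.00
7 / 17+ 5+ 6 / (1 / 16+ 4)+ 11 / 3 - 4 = 21731 / 3315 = 6.56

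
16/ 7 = 2.29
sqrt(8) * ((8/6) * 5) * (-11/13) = -440 * sqrt(2)/39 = -15.96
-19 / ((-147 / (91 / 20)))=0.59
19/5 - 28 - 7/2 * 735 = -25967/10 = -2596.70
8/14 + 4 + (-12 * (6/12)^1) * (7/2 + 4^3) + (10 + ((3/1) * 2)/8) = -10911/28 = -389.68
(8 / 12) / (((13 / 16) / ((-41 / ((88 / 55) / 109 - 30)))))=357520 / 318669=1.12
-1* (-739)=739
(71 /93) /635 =71 /59055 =0.00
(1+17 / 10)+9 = 117 / 10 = 11.70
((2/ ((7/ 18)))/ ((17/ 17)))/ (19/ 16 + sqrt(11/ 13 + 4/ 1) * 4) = -142272/ 1773485 + 110592 * sqrt(91)/ 1773485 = 0.51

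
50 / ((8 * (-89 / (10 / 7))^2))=625 / 388129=0.00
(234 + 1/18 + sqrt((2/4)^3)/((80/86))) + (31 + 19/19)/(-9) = 43*sqrt(2)/160 + 461/2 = 230.88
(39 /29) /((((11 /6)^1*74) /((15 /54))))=65 /23606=0.00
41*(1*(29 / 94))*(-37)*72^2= -2426167.15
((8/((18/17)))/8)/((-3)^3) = -17/486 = -0.03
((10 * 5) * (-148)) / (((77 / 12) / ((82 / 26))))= -3640800 / 1001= -3637.16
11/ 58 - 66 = -3817/ 58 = -65.81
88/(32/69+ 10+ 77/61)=370392/49355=7.50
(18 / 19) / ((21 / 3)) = 18 / 133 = 0.14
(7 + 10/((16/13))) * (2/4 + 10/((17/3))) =9317/272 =34.25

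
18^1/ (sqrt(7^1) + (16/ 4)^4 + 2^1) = 4644/ 66557 -18*sqrt(7)/ 66557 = 0.07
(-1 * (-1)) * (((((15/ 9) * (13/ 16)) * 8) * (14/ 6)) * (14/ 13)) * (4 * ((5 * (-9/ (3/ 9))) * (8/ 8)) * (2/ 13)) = -29400/ 13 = -2261.54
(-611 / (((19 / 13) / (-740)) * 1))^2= 34548767952400 / 361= 95702958316.90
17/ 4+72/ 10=229/ 20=11.45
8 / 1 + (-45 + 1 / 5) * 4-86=-1286 / 5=-257.20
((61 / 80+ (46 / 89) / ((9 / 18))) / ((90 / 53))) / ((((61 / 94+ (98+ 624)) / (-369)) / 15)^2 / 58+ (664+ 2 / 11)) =1032312149705529 / 648198855319004212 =0.00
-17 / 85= -1 / 5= -0.20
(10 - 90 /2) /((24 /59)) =-2065 /24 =-86.04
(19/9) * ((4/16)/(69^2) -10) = -3618341/171396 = -21.11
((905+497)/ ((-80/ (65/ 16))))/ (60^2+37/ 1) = -9113/ 465536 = -0.02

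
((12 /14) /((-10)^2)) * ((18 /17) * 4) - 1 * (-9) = 26883 /2975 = 9.04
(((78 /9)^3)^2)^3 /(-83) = -29479510200013918864408576 /32155900587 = -916768296389493.96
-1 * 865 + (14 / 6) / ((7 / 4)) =-2591 / 3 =-863.67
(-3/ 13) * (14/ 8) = -21/ 52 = -0.40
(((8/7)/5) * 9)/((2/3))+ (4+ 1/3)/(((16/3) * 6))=10823/3360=3.22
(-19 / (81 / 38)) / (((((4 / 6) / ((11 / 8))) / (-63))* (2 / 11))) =305767 / 48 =6370.15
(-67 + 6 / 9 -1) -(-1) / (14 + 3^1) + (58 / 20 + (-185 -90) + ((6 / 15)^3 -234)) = -7309709 / 12750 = -573.31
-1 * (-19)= 19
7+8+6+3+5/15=73/3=24.33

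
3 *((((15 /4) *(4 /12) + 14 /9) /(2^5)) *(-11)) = -1111 /384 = -2.89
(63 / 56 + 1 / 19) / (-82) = -179 / 12464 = -0.01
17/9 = 1.89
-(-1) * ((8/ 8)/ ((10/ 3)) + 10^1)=103/ 10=10.30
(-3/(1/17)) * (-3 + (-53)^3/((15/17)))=8605243.60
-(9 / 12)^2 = -9 / 16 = -0.56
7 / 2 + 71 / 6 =46 / 3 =15.33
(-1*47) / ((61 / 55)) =-2585 / 61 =-42.38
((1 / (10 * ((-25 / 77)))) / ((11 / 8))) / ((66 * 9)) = -14 / 37125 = -0.00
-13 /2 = -6.50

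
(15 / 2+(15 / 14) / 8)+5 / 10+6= 1583 / 112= 14.13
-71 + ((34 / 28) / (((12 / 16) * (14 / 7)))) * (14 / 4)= -409 / 6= -68.17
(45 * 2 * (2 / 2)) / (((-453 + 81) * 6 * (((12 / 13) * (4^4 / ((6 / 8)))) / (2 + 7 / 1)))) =-585 / 507904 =-0.00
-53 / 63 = -0.84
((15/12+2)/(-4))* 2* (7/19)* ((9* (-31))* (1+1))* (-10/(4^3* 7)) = -18135/2432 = -7.46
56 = 56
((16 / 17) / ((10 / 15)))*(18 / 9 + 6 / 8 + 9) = 282 / 17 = 16.59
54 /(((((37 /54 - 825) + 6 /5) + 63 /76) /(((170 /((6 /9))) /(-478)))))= 70640100 /2016360067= 0.04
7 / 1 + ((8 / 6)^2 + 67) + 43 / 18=469 / 6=78.17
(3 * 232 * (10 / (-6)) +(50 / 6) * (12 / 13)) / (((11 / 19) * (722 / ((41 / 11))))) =-307090 / 29887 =-10.28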